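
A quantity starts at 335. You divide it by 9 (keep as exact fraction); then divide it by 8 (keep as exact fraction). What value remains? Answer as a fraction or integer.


Start with 335.
Step 1: Divide by 9: 335 / 9 = 335/9
Step 2: Divide by 8: 335/9 / 8 = 335/72
Final result = 335/72

335/72


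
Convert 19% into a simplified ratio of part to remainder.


Part = 19%, Remainder = 81%
Ratio = 19:81
GCD(19, 81) = 1
Simplify: 19:81 = 19:81

19:81


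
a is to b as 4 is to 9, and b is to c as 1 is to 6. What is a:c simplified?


Given a:b = 4:9 and b:c = 1:6
Make b consistent. Multiply first ratio by 1: a:b = 4:9
Multiply second ratio by 9: b:c = 9:54
Now b = 9 in both, so a:b:c = 4:9:54
Therefore a:c = 4:54
Simplify by GCD: a:c = 2:27

2:27


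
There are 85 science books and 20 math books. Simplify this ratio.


Find GCD(85, 20)
GCD = 5
Divide both by 5: 85/5 = 17, 20/5 = 4
Simplified ratio = 17:4

17:4


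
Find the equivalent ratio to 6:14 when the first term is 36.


Original ratio: 6:14
First term target: 36
Scale factor = 36 / 6 = 6
Multiply second term: 14 * 6 = 84
Equivalent ratio = 36:84

36:84


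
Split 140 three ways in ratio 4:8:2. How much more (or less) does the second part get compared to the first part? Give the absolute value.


Total parts = 4 + 8 + 2 = 14
Value per part = 140 / 14 = 10
Shares: 4*10=40, 8*10=80, 2*10=20
Second share = 80, first share = 40
Difference = |80 - 40| = 40

40


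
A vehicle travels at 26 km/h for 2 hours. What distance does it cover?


Using distance = speed * time
Speed = 26 km/h
Time = 2 hours
Distance = 26 * 2
= 52 km

52


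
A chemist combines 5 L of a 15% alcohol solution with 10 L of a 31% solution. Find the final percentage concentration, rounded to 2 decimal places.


Solute in mixture 1 = 15% of 5 L = 5*15/100 = 3/4 L
Solute in mixture 2 = 31% of 10 L = 10*31/100 = 31/10 L
Total solute = 3/4 + 31/10 = 77/20 L
Total volume = 5 + 10 = 15 L
Final concentration = 77/20/15 * 100 = 25.67%

25.67


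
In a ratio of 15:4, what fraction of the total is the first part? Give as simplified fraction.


Total parts = 15 + 4 = 19
First part fraction = 15/19
Simplify: 15/19 = 15/19

15/19


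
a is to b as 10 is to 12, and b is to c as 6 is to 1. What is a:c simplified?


Given a:b = 10:12 and b:c = 6:1
Make b consistent. Multiply first ratio by 6: a:b = 60:72
Multiply second ratio by 12: b:c = 72:12
Now b = 72 in both, so a:b:c = 60:72:12
Therefore a:c = 60:12
Simplify by GCD: a:c = 5:1

5:1


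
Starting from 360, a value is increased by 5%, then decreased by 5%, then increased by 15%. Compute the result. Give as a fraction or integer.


Start: 360
Step 1: increase by 5% => multiply by 105/100
  360 * 105/100 = 378
Step 2: decrease by 5% => multiply by 95/100
  378 * 95/100 = 3591/10
Step 3: increase by 15% => multiply by 115/100
  3591/10 * 115/100 = 82593/200
Final value = 82593/200

82593/200


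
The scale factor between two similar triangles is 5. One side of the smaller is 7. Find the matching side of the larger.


Similar triangles have proportional sides
Scale factor = 5
Smaller side = 7
Corresponding larger side = 7 * 5
= 35

35


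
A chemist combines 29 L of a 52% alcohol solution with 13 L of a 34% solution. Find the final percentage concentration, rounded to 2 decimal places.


Solute in mixture 1 = 52% of 29 L = 29*52/100 = 377/25 L
Solute in mixture 2 = 34% of 13 L = 13*34/100 = 221/50 L
Total solute = 377/25 + 221/50 = 39/2 L
Total volume = 29 + 13 = 42 L
Final concentration = 39/2/42 * 100 = 46.43%

46.43


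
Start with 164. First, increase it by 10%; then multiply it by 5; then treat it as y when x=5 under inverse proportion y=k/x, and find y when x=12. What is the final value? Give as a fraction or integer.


Start with 164.
Step 1: Increase by 10%: 164 * 110/100 = 902/5
Step 2: Multiply by 5: 902/5 * 5 = 902
Step 3: Inverse prop: k = (902)*5; new y = k/12 = 902*5/12 = 2255/6
Final result = 2255/6

2255/6


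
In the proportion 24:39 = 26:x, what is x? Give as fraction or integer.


Setting up: 24/39 = 26/x
Cross multiply: 24 * x = 39 * 26
24x = 1014
x = 1014/24
x = 169/4

169/4


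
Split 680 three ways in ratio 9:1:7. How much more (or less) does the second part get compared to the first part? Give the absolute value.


Total parts = 9 + 1 + 7 = 17
Value per part = 680 / 17 = 40
Shares: 9*40=360, 1*40=40, 7*40=280
Second share = 40, first share = 360
Difference = |40 - 360| = 320

320


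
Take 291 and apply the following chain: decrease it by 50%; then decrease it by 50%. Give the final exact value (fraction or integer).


Start with 291.
Step 1: Decrease by 50%: 291 * 50/100 = 291/2
Step 2: Decrease by 50%: 291/2 * 50/100 = 291/4
Final result = 291/4

291/4


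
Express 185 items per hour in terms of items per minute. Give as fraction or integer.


Converting from per hour to per minute
Rate = 185 items per hour
Divide by 60: 185/60
= 37/12 items per minute

37/12


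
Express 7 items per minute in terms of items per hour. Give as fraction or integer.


Converting from per minute to per hour
Rate = 7 items per minute
Multiply by 60: 7 * 60
= 420 items per hour

420


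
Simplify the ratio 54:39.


Find GCD(54, 39)
GCD = 3
Divide both by 3: 54/3 = 18, 39/3 = 13
Simplified ratio = 18:13

18:13


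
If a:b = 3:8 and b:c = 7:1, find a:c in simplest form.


Given a:b = 3:8 and b:c = 7:1
Make b consistent. Multiply first ratio by 7: a:b = 21:56
Multiply second ratio by 8: b:c = 56:8
Now b = 56 in both, so a:b:c = 21:56:8
Therefore a:c = 21:8
Simplify by GCD: a:c = 21:8

21:8


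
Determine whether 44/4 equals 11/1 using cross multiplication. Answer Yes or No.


Cross multiply to check 44/4 = 11/1
Left cross product: 44 * 1 = 44
Right cross product: 4 * 11 = 44
44 = 44
Equal, so proportions match => Yes

Yes


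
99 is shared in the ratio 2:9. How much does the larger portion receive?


Total parts = 2 + 9 = 11
Value per part = 99 / 11 = 9
First share = 2 * 9 = 18
Second share = 9 * 9 = 81
Larger share = 81

81


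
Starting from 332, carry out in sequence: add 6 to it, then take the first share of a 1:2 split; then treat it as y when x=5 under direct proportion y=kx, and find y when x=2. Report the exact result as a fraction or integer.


Start with 332.
Step 1: Add 6: 332+6=338; split 1:2 first = 338*1/3 = 338/3
Step 2: Direct prop: k = (338/3)/5; new y = k*2 = 338/3*2/5 = 676/15
Final result = 676/15

676/15


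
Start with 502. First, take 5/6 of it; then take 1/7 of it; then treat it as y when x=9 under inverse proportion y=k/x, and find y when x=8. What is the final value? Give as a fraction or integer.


Start with 502.
Step 1: Take 5/6: 502 * 5/6 = 1255/3
Step 2: Take 1/7: 1255/3 * 1/7 = 1255/21
Step 3: Inverse prop: k = (1255/21)*9; new y = k/8 = 1255/21*9/8 = 3765/56
Final result = 3765/56

3765/56


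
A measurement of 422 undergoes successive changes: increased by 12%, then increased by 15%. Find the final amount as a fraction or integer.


Start: 422
Step 1: increase by 12% => multiply by 112/100
  422 * 112/100 = 11816/25
Step 2: increase by 15% => multiply by 115/100
  11816/25 * 115/100 = 67942/125
Final value = 67942/125

67942/125


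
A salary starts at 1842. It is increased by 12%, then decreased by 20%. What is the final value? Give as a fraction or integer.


Start: 1842
Step 1: increase by 12% => multiply by 112/100
  1842 * 112/100 = 51576/25
Step 2: decrease by 20% => multiply by 80/100
  51576/25 * 80/100 = 206304/125
Final value = 206304/125

206304/125


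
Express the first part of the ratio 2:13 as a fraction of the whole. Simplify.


Total parts = 2 + 13 = 15
First part fraction = 2/15
Simplify: 2/15 = 2/15

2/15


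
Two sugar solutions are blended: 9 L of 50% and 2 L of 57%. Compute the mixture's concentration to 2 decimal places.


Solute in mixture 1 = 50% of 9 L = 9*50/100 = 9/2 L
Solute in mixture 2 = 57% of 2 L = 2*57/100 = 57/50 L
Total solute = 9/2 + 57/50 = 141/25 L
Total volume = 9 + 2 = 11 L
Final concentration = 141/25/11 * 100 = 51.27%

51.27


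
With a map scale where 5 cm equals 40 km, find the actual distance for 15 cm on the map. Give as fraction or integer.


Map scale: 5 cm = 40 km
Measured distance on map = 15 cm
Set up proportion: 15 * 40 / 5
= 600 / 5
= 120 km

120


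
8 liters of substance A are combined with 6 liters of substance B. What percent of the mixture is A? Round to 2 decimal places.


Volume of A = 8 L
Volume of B = 6 L
Total volume = 8 + 6 = 14 L
Percentage of A = (8/14) * 100
= 57.14%

57.14


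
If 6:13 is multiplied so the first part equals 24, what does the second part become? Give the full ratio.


Original ratio: 6:13
First term target: 24
Scale factor = 24 / 6 = 4
Multiply second term: 13 * 4 = 52
Equivalent ratio = 24:52

24:52


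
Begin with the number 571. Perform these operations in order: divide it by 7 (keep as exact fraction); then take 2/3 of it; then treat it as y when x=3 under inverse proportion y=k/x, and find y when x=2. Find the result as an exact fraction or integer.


Start with 571.
Step 1: Divide by 7: 571 / 7 = 571/7
Step 2: Take 2/3: 571/7 * 2/3 = 1142/21
Step 3: Inverse prop: k = (1142/21)*3; new y = k/2 = 1142/21*3/2 = 571/7
Final result = 571/7

571/7


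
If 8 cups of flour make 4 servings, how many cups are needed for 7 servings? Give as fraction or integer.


Original: 8 cups for 4 servings
Target servings = 7
Scaling factor = 7/4
New amount = 8 * 7/4
= 56/4
= 14 cups

14


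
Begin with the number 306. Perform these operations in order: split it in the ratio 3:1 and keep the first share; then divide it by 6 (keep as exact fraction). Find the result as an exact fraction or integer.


Start with 306.
Step 1: Split 3:1, first share = 306 * 3/4 = 459/2
Step 2: Divide by 6: 459/2 / 6 = 153/4
Final result = 153/4

153/4


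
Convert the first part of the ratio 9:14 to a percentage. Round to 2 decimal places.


Total parts = 9 + 14 = 23
First part fraction = 9/23
Percentage = (9/23) * 100
= 0.391304 * 100
= 39.13%

39.13


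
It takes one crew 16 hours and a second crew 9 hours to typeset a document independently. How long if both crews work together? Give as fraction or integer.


Rate of A = 1/16 job per hour
Rate of B = 1/9 job per hour
Combined rate = 1/16 + 1/9
Find common denominator: (9 + 16)/(16*9) = 25/144
Combined rate = 25/144 job per hour
Time together = 1 / (25/144) = 144/25 hours

144/25


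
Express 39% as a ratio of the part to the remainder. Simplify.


Part = 39%, Remainder = 61%
Ratio = 39:61
GCD(39, 61) = 1
Simplify: 39:61 = 39:61

39:61


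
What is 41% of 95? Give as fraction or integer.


Compute 41% of 95
Convert percentage: 41% = 41/100
Multiply: 95 * 41/100
= 3895/100
= 779/20

779/20


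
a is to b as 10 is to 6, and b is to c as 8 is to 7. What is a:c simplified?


Given a:b = 10:6 and b:c = 8:7
Make b consistent. Multiply first ratio by 8: a:b = 80:48
Multiply second ratio by 6: b:c = 48:42
Now b = 48 in both, so a:b:c = 80:48:42
Therefore a:c = 80:42
Simplify by GCD: a:c = 40:21

40:21


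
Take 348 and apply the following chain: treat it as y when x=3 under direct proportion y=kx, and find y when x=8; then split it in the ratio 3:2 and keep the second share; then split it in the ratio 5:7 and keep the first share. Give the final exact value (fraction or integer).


Start with 348.
Step 1: Direct prop: k = (348)/3; new y = k*8 = 348*8/3 = 928
Step 2: Split 3:2, second share = 928 * 2/5 = 1856/5
Step 3: Split 5:7, first share = 1856/5 * 5/12 = 464/3
Final result = 464/3

464/3


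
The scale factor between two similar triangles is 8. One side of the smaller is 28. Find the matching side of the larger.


Similar triangles have proportional sides
Scale factor = 8
Smaller side = 28
Corresponding larger side = 28 * 8
= 224

224


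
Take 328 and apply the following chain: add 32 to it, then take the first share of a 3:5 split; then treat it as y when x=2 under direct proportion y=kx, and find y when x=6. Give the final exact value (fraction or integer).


Start with 328.
Step 1: Add 32: 328+32=360; split 3:5 first = 360*3/8 = 135
Step 2: Direct prop: k = (135)/2; new y = k*6 = 135*6/2 = 405
Final result = 405

405


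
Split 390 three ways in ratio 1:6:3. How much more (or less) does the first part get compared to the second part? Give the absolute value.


Total parts = 1 + 6 + 3 = 10
Value per part = 390 / 10 = 39
Shares: 1*39=39, 6*39=234, 3*39=117
First share = 39, second share = 234
Difference = |39 - 234| = 195

195


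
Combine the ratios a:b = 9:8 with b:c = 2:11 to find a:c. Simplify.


Given a:b = 9:8 and b:c = 2:11
Make b consistent. Multiply first ratio by 2: a:b = 18:16
Multiply second ratio by 8: b:c = 16:88
Now b = 16 in both, so a:b:c = 18:16:88
Therefore a:c = 18:88
Simplify by GCD: a:c = 9:44

9:44


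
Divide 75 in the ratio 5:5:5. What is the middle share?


Ratio = 5:5:5
Total parts = 5 + 5 + 5 = 15
Value per part = 75 / 15 = 5
First share = 5 * 5 = 25
Middle share = 5 * 5 = 25
Third share = 5 * 5 = 25

25


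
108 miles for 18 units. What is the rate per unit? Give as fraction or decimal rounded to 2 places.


Total miles = 108
Number of units = 18
Unit rate = 108 / 18
= 6 miles per unit

6


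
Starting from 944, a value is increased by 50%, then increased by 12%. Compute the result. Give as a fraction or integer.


Start: 944
Step 1: increase by 50% => multiply by 150/100
  944 * 150/100 = 1416
Step 2: increase by 12% => multiply by 112/100
  1416 * 112/100 = 39648/25
Final value = 39648/25

39648/25


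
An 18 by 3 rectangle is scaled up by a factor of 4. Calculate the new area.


Original dimensions: 18 x 3
Enlargement factor = 4
New width = 18 * 4 = 72
New height = 3 * 4 = 12
New area = 72 * 12 = 864

864


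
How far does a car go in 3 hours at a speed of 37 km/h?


Using distance = speed * time
Speed = 37 km/h
Time = 3 hours
Distance = 37 * 3
= 111 km

111


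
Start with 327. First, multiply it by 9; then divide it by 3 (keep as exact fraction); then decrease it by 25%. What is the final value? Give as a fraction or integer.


Start with 327.
Step 1: Multiply by 9: 327 * 9 = 2943
Step 2: Divide by 3: 2943 / 3 = 981
Step 3: Decrease by 25%: 981 * 75/100 = 2943/4
Final result = 2943/4

2943/4


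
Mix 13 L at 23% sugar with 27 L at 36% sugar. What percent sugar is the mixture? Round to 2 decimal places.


Solute in mixture 1 = 23% of 13 L = 13*23/100 = 299/100 L
Solute in mixture 2 = 36% of 27 L = 27*36/100 = 243/25 L
Total solute = 299/100 + 243/25 = 1271/100 L
Total volume = 13 + 27 = 40 L
Final concentration = 1271/100/40 * 100 = 31.78%

31.78


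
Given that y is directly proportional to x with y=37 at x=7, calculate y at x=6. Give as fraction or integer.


Direct proportion: y = kx
Find k: k = 37/7 = 37/7
Compute y at x=6: y = 37/7 * 6
y = 222/7

222/7


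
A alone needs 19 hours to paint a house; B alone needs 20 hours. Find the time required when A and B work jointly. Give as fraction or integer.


Rate of A = 1/19 job per hour
Rate of B = 1/20 job per hour
Combined rate = 1/19 + 1/20
Find common denominator: (20 + 19)/(19*20) = 39/380
Combined rate = 39/380 job per hour
Time together = 1 / (39/380) = 380/39 hours

380/39


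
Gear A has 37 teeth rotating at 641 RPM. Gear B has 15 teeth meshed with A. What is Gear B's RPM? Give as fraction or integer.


Gear ratio: teeth_A * RPM_A = teeth_B * RPM_B
37 * 641 = 15 * RPM_B
23717 = 15 * RPM_B
RPM_B = 23717 / 15
RPM_B = 23717/15

23717/15


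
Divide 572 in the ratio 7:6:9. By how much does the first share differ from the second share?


Total parts = 7 + 6 + 9 = 22
Value per part = 572 / 22 = 26
Shares: 7*26=182, 6*26=156, 9*26=234
First share = 182, second share = 156
Difference = |182 - 156| = 26

26


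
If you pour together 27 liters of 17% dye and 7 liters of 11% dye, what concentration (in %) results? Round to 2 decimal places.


Solute in mixture 1 = 17% of 27 L = 27*17/100 = 459/100 L
Solute in mixture 2 = 11% of 7 L = 7*11/100 = 77/100 L
Total solute = 459/100 + 77/100 = 134/25 L
Total volume = 27 + 7 = 34 L
Final concentration = 134/25/34 * 100 = 15.76%

15.76


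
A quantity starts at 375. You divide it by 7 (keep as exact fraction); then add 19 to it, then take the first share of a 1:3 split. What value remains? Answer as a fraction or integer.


Start with 375.
Step 1: Divide by 7: 375 / 7 = 375/7
Step 2: Add 19: 375/7+19=508/7; split 1:3 first = 508/7*1/4 = 127/7
Final result = 127/7

127/7


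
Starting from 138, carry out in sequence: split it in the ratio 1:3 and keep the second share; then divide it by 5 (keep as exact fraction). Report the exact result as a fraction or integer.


Start with 138.
Step 1: Split 1:3, second share = 138 * 3/4 = 207/2
Step 2: Divide by 5: 207/2 / 5 = 207/10
Final result = 207/10

207/10


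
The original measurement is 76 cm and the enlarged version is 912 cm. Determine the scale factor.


Original length = 76 cm
Scaled length = 912 cm
Scale factor = 912 / 76
= 12

12


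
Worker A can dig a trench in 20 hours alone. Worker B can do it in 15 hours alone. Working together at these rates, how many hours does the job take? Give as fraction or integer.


Rate of A = 1/20 job per hour
Rate of B = 1/15 job per hour
Combined rate = 1/20 + 1/15
Find common denominator: (15 + 20)/(20*15) = 35/300
Combined rate = 7/60 job per hour
Time together = 1 / (7/60) = 60/7 hours

60/7


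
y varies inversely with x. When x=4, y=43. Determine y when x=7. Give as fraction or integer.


Inverse proportion: y = k/x
Find k: k = 4 * 43 = 172
Compute y at x=7: y = 172/7
y = 172/7

172/7


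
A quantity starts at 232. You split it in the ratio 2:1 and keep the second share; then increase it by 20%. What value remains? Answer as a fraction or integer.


Start with 232.
Step 1: Split 2:1, second share = 232 * 1/3 = 232/3
Step 2: Increase by 20%: 232/3 * 120/100 = 464/5
Final result = 464/5

464/5


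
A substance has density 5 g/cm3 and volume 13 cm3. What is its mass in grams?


Using mass = density * volume
Density = 5 g/cm3
Volume = 13 cm3
Mass = 5 * 13
= 65 g

65


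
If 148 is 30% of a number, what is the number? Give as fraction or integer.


Given: 148 is 30% of the whole
Set up: 148 = 30/100 * whole
whole = 148 * 100 / 30
whole = 14800 / 30
whole = 1480/3

1480/3


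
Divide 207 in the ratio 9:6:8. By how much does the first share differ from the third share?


Total parts = 9 + 6 + 8 = 23
Value per part = 207 / 23 = 9
Shares: 9*9=81, 6*9=54, 8*9=72
First share = 81, third share = 72
Difference = |81 - 72| = 9

9


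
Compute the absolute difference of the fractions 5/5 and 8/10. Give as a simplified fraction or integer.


Simplify: 5/5 = 1 and 8/10 = 4/5
Find common denominator: LCD = 5
Convert: 5/5 and 4/5
Difference = |5 - 4|/5 = 1/5
Simplified = 1/5

1/5


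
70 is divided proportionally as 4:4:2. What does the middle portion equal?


Ratio = 4:4:2
Total parts = 4 + 4 + 2 = 10
Value per part = 70 / 10 = 7
First share = 4 * 7 = 28
Middle share = 4 * 7 = 28
Third share = 2 * 7 = 14

28


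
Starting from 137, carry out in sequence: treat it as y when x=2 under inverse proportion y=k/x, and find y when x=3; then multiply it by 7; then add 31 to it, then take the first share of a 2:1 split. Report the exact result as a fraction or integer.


Start with 137.
Step 1: Inverse prop: k = (137)*2; new y = k/3 = 137*2/3 = 274/3
Step 2: Multiply by 7: 274/3 * 7 = 1918/3
Step 3: Add 31: 1918/3+31=2011/3; split 2:1 first = 2011/3*2/3 = 4022/9
Final result = 4022/9

4022/9


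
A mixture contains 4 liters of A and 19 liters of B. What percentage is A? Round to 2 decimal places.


Volume of A = 4 L
Volume of B = 19 L
Total volume = 4 + 19 = 23 L
Percentage of A = (4/23) * 100
= 17.39%

17.39


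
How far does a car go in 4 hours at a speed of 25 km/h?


Using distance = speed * time
Speed = 25 km/h
Time = 4 hours
Distance = 25 * 4
= 100 km

100


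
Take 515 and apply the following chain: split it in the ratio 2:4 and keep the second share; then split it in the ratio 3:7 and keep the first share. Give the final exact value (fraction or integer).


Start with 515.
Step 1: Split 2:4, second share = 515 * 4/6 = 1030/3
Step 2: Split 3:7, first share = 1030/3 * 3/10 = 103
Final result = 103

103


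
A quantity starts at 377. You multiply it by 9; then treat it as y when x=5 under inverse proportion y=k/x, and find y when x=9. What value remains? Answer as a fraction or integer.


Start with 377.
Step 1: Multiply by 9: 377 * 9 = 3393
Step 2: Inverse prop: k = (3393)*5; new y = k/9 = 3393*5/9 = 1885
Final result = 1885

1885


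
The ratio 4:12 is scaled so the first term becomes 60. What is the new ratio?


Original ratio: 4:12
First term target: 60
Scale factor = 60 / 4 = 15
Multiply second term: 12 * 15 = 180
Equivalent ratio = 60:180

60:180


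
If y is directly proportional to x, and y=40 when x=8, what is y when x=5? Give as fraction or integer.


Direct proportion: y = kx
Find k: k = 40/8 = 5
Compute y at x=5: y = 5 * 5
y = 25

25


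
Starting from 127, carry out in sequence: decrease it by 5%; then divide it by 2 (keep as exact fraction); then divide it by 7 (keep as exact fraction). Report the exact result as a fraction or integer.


Start with 127.
Step 1: Decrease by 5%: 127 * 95/100 = 2413/20
Step 2: Divide by 2: 2413/20 / 2 = 2413/40
Step 3: Divide by 7: 2413/40 / 7 = 2413/280
Final result = 2413/280

2413/280


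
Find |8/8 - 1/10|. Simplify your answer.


Simplify: 8/8 = 1 and 1/10 = 1/10
Find common denominator: LCD = 10
Convert: 10/10 and 1/10
Difference = |10 - 1|/10 = 9/10
Simplified = 9/10

9/10


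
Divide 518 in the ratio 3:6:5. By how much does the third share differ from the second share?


Total parts = 3 + 6 + 5 = 14
Value per part = 518 / 14 = 37
Shares: 3*37=111, 6*37=222, 5*37=185
Third share = 185, second share = 222
Difference = |185 - 222| = 37

37


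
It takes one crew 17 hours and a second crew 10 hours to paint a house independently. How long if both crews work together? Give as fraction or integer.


Rate of A = 1/17 job per hour
Rate of B = 1/10 job per hour
Combined rate = 1/17 + 1/10
Find common denominator: (10 + 17)/(17*10) = 27/170
Combined rate = 27/170 job per hour
Time together = 1 / (27/170) = 170/27 hours

170/27


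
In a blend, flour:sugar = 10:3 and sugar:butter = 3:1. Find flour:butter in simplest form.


Given a:b = 10:3 and b:c = 3:1
Make b consistent. Multiply first ratio by 3: a:b = 30:9
Multiply second ratio by 3: b:c = 9:3
Now b = 9 in both, so a:b:c = 30:9:3
Therefore a:c = 30:3
Simplify by GCD: a:c = 10:1

10:1


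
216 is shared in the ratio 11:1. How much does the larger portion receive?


Total parts = 11 + 1 = 12
Value per part = 216 / 12 = 18
First share = 11 * 18 = 198
Second share = 1 * 18 = 18
Larger share = 198

198


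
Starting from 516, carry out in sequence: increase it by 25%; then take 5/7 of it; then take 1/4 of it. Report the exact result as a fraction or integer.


Start with 516.
Step 1: Increase by 25%: 516 * 125/100 = 645
Step 2: Take 5/7: 645 * 5/7 = 3225/7
Step 3: Take 1/4: 3225/7 * 1/4 = 3225/28
Final result = 3225/28

3225/28


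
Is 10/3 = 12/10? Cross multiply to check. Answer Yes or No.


Cross multiply to check 10/3 = 12/10
Left cross product: 10 * 10 = 100
Right cross product: 3 * 12 = 36
100 != 36
Not equal, so proportions differ => No

No


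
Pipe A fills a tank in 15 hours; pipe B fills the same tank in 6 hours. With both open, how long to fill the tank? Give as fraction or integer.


Rate of A = 1/15 job per hour
Rate of B = 1/6 job per hour
Combined rate = 1/15 + 1/6
Find common denominator: (6 + 15)/(15*6) = 21/90
Combined rate = 7/30 job per hour
Time together = 1 / (7/30) = 30/7 hours

30/7


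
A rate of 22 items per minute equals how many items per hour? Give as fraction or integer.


Converting from per minute to per hour
Rate = 22 items per minute
Multiply by 60: 22 * 60
= 1320 items per hour

1320


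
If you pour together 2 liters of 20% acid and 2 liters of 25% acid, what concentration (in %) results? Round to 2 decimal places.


Solute in mixture 1 = 20% of 2 L = 2*20/100 = 2/5 L
Solute in mixture 2 = 25% of 2 L = 2*25/100 = 1/2 L
Total solute = 2/5 + 1/2 = 9/10 L
Total volume = 2 + 2 = 4 L
Final concentration = 9/10/4 * 100 = 22.50%

22.50


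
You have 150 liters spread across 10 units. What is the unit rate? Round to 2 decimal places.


Total liters = 150
Number of units = 10
Unit rate = 150 / 10
= 15 liters per unit

15


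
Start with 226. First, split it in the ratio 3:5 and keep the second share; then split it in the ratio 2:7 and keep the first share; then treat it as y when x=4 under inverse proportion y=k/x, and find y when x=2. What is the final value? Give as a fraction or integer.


Start with 226.
Step 1: Split 3:5, second share = 226 * 5/8 = 565/4
Step 2: Split 2:7, first share = 565/4 * 2/9 = 565/18
Step 3: Inverse prop: k = (565/18)*4; new y = k/2 = 565/18*4/2 = 565/9
Final result = 565/9

565/9


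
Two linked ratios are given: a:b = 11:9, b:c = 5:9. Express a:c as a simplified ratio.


Given a:b = 11:9 and b:c = 5:9
Make b consistent. Multiply first ratio by 5: a:b = 55:45
Multiply second ratio by 9: b:c = 45:81
Now b = 45 in both, so a:b:c = 55:45:81
Therefore a:c = 55:81
Simplify by GCD: a:c = 55:81

55:81


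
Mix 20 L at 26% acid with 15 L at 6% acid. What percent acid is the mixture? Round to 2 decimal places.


Solute in mixture 1 = 26% of 20 L = 20*26/100 = 26/5 L
Solute in mixture 2 = 6% of 15 L = 15*6/100 = 9/10 L
Total solute = 26/5 + 9/10 = 61/10 L
Total volume = 20 + 15 = 35 L
Final concentration = 61/10/35 * 100 = 17.43%

17.43


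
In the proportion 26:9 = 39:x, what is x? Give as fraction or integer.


Setting up: 26/9 = 39/x
Cross multiply: 26 * x = 9 * 39
26x = 351
x = 351/26
x = 27/2

27/2


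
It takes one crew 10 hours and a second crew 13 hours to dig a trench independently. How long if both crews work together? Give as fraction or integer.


Rate of A = 1/10 job per hour
Rate of B = 1/13 job per hour
Combined rate = 1/10 + 1/13
Find common denominator: (13 + 10)/(10*13) = 23/130
Combined rate = 23/130 job per hour
Time together = 1 / (23/130) = 130/23 hours

130/23


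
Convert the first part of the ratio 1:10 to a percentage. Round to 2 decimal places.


Total parts = 1 + 10 = 11
First part fraction = 1/11
Percentage = (1/11) * 100
= 0.090909 * 100
= 9.09%

9.09


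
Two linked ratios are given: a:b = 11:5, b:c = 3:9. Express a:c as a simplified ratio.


Given a:b = 11:5 and b:c = 3:9
Make b consistent. Multiply first ratio by 3: a:b = 33:15
Multiply second ratio by 5: b:c = 15:45
Now b = 15 in both, so a:b:c = 33:15:45
Therefore a:c = 33:45
Simplify by GCD: a:c = 11:15

11:15


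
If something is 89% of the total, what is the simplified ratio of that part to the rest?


Part = 89%, Remainder = 11%
Ratio = 89:11
GCD(89, 11) = 1
Simplify: 89:11 = 89:11

89:11


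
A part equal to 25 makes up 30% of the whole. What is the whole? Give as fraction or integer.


Given: 25 is 30% of the whole
Set up: 25 = 30/100 * whole
whole = 25 * 100 / 30
whole = 2500 / 30
whole = 250/3

250/3


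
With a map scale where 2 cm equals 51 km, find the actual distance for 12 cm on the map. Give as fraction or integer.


Map scale: 2 cm = 51 km
Measured distance on map = 12 cm
Set up proportion: 12 * 51 / 2
= 612 / 2
= 306 km

306


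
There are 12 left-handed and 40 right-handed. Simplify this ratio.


Find GCD(12, 40)
GCD = 4
Divide both by 4: 12/4 = 3, 40/4 = 10
Simplified ratio = 3:10

3:10


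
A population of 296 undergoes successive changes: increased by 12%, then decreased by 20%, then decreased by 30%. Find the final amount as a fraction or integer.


Start: 296
Step 1: increase by 12% => multiply by 112/100
  296 * 112/100 = 8288/25
Step 2: decrease by 20% => multiply by 80/100
  8288/25 * 80/100 = 33152/125
Step 3: decrease by 30% => multiply by 70/100
  33152/125 * 70/100 = 116032/625
Final value = 116032/625

116032/625


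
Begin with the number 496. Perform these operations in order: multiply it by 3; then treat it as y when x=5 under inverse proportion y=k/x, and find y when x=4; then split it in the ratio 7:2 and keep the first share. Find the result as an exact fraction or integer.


Start with 496.
Step 1: Multiply by 3: 496 * 3 = 1488
Step 2: Inverse prop: k = (1488)*5; new y = k/4 = 1488*5/4 = 1860
Step 3: Split 7:2, first share = 1860 * 7/9 = 4340/3
Final result = 4340/3

4340/3


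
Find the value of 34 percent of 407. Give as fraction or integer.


Compute 34% of 407
Convert percentage: 34% = 34/100
Multiply: 407 * 34/100
= 13838/100
= 6919/50

6919/50


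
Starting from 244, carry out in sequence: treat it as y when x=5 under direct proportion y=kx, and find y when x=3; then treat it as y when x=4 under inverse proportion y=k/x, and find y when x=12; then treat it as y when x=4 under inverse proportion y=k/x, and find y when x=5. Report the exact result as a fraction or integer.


Start with 244.
Step 1: Direct prop: k = (244)/5; new y = k*3 = 244*3/5 = 732/5
Step 2: Inverse prop: k = (732/5)*4; new y = k/12 = 732/5*4/12 = 244/5
Step 3: Inverse prop: k = (244/5)*4; new y = k/5 = 244/5*4/5 = 976/25
Final result = 976/25

976/25


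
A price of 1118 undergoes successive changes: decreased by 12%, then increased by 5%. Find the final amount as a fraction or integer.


Start: 1118
Step 1: decrease by 12% => multiply by 88/100
  1118 * 88/100 = 24596/25
Step 2: increase by 5% => multiply by 105/100
  24596/25 * 105/100 = 129129/125
Final value = 129129/125

129129/125


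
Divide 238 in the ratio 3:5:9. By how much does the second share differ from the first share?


Total parts = 3 + 5 + 9 = 17
Value per part = 238 / 17 = 14
Shares: 3*14=42, 5*14=70, 9*14=126
Second share = 70, first share = 42
Difference = |70 - 42| = 28

28


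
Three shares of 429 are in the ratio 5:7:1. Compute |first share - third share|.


Total parts = 5 + 7 + 1 = 13
Value per part = 429 / 13 = 33
Shares: 5*33=165, 7*33=231, 1*33=33
First share = 165, third share = 33
Difference = |165 - 33| = 132

132


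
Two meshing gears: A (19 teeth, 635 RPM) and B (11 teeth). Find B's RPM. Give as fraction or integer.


Gear ratio: teeth_A * RPM_A = teeth_B * RPM_B
19 * 635 = 11 * RPM_B
12065 = 11 * RPM_B
RPM_B = 12065 / 11
RPM_B = 12065/11

12065/11


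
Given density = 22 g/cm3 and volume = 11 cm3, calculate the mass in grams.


Using mass = density * volume
Density = 22 g/cm3
Volume = 11 cm3
Mass = 22 * 11
= 242 g

242


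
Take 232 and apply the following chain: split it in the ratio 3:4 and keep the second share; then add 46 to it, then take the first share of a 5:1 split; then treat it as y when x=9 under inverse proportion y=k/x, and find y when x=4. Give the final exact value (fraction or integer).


Start with 232.
Step 1: Split 3:4, second share = 232 * 4/7 = 928/7
Step 2: Add 46: 928/7+46=1250/7; split 5:1 first = 1250/7*5/6 = 3125/21
Step 3: Inverse prop: k = (3125/21)*9; new y = k/4 = 3125/21*9/4 = 9375/28
Final result = 9375/28

9375/28


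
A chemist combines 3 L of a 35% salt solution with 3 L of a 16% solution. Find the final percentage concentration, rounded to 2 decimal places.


Solute in mixture 1 = 35% of 3 L = 3*35/100 = 21/20 L
Solute in mixture 2 = 16% of 3 L = 3*16/100 = 12/25 L
Total solute = 21/20 + 12/25 = 153/100 L
Total volume = 3 + 3 = 6 L
Final concentration = 153/100/6 * 100 = 25.50%

25.50


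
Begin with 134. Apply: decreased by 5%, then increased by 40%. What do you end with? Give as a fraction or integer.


Start: 134
Step 1: decrease by 5% => multiply by 95/100
  134 * 95/100 = 1273/10
Step 2: increase by 40% => multiply by 140/100
  1273/10 * 140/100 = 8911/50
Final value = 8911/50

8911/50


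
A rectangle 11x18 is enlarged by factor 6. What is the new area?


Original dimensions: 11 x 18
Enlargement factor = 6
New width = 11 * 6 = 66
New height = 18 * 6 = 108
New area = 66 * 108 = 7128

7128


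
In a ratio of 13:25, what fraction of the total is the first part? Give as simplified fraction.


Total parts = 13 + 25 = 38
First part fraction = 13/38
Simplify: 13/38 = 13/38

13/38


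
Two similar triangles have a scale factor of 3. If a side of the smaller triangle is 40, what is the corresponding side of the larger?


Similar triangles have proportional sides
Scale factor = 3
Smaller side = 40
Corresponding larger side = 40 * 3
= 120

120


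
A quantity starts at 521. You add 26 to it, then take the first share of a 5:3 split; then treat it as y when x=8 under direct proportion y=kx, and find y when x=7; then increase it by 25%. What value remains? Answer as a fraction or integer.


Start with 521.
Step 1: Add 26: 521+26=547; split 5:3 first = 547*5/8 = 2735/8
Step 2: Direct prop: k = (2735/8)/8; new y = k*7 = 2735/8*7/8 = 19145/64
Step 3: Increase by 25%: 19145/64 * 125/100 = 95725/256
Final result = 95725/256

95725/256


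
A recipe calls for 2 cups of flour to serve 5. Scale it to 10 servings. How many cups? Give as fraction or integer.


Original: 2 cups for 5 servings
Target servings = 10
Scaling factor = 10/5
New amount = 2 * 10/5
= 20/5
= 4 cups

4


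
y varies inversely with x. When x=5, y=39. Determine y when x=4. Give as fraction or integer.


Inverse proportion: y = k/x
Find k: k = 5 * 39 = 195
Compute y at x=4: y = 195/4
y = 195/4

195/4


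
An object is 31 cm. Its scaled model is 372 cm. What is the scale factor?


Original length = 31 cm
Scaled length = 372 cm
Scale factor = 372 / 31
= 12

12


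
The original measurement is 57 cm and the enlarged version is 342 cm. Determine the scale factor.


Original length = 57 cm
Scaled length = 342 cm
Scale factor = 342 / 57
= 6

6


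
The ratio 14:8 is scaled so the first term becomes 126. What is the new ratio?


Original ratio: 14:8
First term target: 126
Scale factor = 126 / 14 = 9
Multiply second term: 8 * 9 = 72
Equivalent ratio = 126:72

126:72


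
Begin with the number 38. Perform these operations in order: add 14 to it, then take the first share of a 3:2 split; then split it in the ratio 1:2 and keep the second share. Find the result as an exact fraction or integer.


Start with 38.
Step 1: Add 14: 38+14=52; split 3:2 first = 52*3/5 = 156/5
Step 2: Split 1:2, second share = 156/5 * 2/3 = 104/5
Final result = 104/5

104/5


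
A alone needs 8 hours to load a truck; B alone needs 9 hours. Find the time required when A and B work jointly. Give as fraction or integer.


Rate of A = 1/8 job per hour
Rate of B = 1/9 job per hour
Combined rate = 1/8 + 1/9
Find common denominator: (9 + 8)/(8*9) = 17/72
Combined rate = 17/72 job per hour
Time together = 1 / (17/72) = 72/17 hours

72/17


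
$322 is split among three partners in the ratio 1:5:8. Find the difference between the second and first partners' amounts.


Total parts = 1 + 5 + 8 = 14
Value per part = 322 / 14 = 23
Shares: 1*23=23, 5*23=115, 8*23=184
Second share = 115, first share = 23
Difference = |115 - 23| = 92

92


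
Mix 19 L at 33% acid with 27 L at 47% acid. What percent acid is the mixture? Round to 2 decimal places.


Solute in mixture 1 = 33% of 19 L = 19*33/100 = 627/100 L
Solute in mixture 2 = 47% of 27 L = 27*47/100 = 1269/100 L
Total solute = 627/100 + 1269/100 = 474/25 L
Total volume = 19 + 27 = 46 L
Final concentration = 474/25/46 * 100 = 41.22%

41.22


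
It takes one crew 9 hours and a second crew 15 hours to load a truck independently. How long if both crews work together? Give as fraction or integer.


Rate of A = 1/9 job per hour
Rate of B = 1/15 job per hour
Combined rate = 1/9 + 1/15
Find common denominator: (15 + 9)/(9*15) = 24/135
Combined rate = 8/45 job per hour
Time together = 1 / (8/45) = 45/8 hours

45/8


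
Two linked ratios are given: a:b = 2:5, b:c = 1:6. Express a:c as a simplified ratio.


Given a:b = 2:5 and b:c = 1:6
Make b consistent. Multiply first ratio by 1: a:b = 2:5
Multiply second ratio by 5: b:c = 5:30
Now b = 5 in both, so a:b:c = 2:5:30
Therefore a:c = 2:30
Simplify by GCD: a:c = 1:15

1:15


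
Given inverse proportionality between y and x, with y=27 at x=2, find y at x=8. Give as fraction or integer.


Inverse proportion: y = k/x
Find k: k = 2 * 27 = 54
Compute y at x=8: y = 54/8
y = 27/4

27/4


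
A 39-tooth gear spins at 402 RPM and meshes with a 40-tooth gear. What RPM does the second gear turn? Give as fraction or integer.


Gear ratio: teeth_A * RPM_A = teeth_B * RPM_B
39 * 402 = 40 * RPM_B
15678 = 40 * RPM_B
RPM_B = 15678 / 40
RPM_B = 7839/20

7839/20


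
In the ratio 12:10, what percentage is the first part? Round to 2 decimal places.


Total parts = 12 + 10 = 22
First part fraction = 12/22
Percentage = (12/22) * 100
= 0.545455 * 100
= 54.55%

54.55


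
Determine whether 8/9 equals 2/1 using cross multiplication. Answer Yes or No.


Cross multiply to check 8/9 = 2/1
Left cross product: 8 * 1 = 8
Right cross product: 9 * 2 = 18
8 != 18
Not equal, so proportions differ => No

No


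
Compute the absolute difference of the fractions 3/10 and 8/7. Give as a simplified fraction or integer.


Simplify: 3/10 = 3/10 and 8/7 = 8/7
Find common denominator: LCD = 70
Convert: 21/70 and 80/70
Difference = |21 - 80|/70 = 59/70
Simplified = 59/70

59/70


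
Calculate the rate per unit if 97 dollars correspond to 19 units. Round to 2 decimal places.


Total dollars = 97
Number of units = 19
Unit rate = 97 / 19
= 5.11 dollars per unit

5.11


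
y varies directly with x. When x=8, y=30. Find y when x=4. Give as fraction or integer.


Direct proportion: y = kx
Find k: k = 30/8 = 15/4
Compute y at x=4: y = 15/4 * 4
y = 15

15


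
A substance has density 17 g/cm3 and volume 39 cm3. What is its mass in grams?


Using mass = density * volume
Density = 17 g/cm3
Volume = 39 cm3
Mass = 17 * 39
= 663 g

663


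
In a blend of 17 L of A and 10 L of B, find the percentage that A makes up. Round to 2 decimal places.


Volume of A = 17 L
Volume of B = 10 L
Total volume = 17 + 10 = 27 L
Percentage of A = (17/27) * 100
= 62.96%

62.96


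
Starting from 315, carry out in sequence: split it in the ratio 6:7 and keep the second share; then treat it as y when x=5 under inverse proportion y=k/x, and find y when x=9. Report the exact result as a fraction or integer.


Start with 315.
Step 1: Split 6:7, second share = 315 * 7/13 = 2205/13
Step 2: Inverse prop: k = (2205/13)*5; new y = k/9 = 2205/13*5/9 = 1225/13
Final result = 1225/13

1225/13


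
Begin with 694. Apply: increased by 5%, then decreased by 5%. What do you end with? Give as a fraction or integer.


Start: 694
Step 1: increase by 5% => multiply by 105/100
  694 * 105/100 = 7287/10
Step 2: decrease by 5% => multiply by 95/100
  7287/10 * 95/100 = 138453/200
Final value = 138453/200

138453/200


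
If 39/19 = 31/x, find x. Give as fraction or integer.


Setting up: 39/19 = 31/x
Cross multiply: 39 * x = 19 * 31
39x = 589
x = 589/39
x = 589/39

589/39


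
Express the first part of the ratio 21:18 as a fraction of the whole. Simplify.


Total parts = 21 + 18 = 39
First part fraction = 21/39
Simplify: 21/39 = 7/13

7/13


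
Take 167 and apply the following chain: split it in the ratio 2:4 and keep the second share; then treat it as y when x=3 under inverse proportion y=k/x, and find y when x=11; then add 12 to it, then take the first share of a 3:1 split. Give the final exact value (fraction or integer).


Start with 167.
Step 1: Split 2:4, second share = 167 * 4/6 = 334/3
Step 2: Inverse prop: k = (334/3)*3; new y = k/11 = 334/3*3/11 = 334/11
Step 3: Add 12: 334/11+12=466/11; split 3:1 first = 466/11*3/4 = 699/22
Final result = 699/22

699/22
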